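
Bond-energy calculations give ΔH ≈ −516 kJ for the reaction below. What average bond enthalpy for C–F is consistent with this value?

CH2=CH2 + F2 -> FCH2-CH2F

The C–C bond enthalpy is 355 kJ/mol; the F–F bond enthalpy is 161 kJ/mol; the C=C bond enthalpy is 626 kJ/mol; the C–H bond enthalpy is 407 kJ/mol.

Let D be the C–F bond energy.
Σ(broken) = 4×407 + 1×626 + 1×161 = 2415
Σ(formed) = 1×355 + 2×D + 4×407 = 1983 + 2D
ΔH = Σ(broken) − Σ(formed) = (2415) − (1983 + 2D) = +432 − 2D
Setting this equal to −516 kJ gives 2D = 948, so D = 474 kJ/mol.

D(C–F) ≈ 474 kJ/mol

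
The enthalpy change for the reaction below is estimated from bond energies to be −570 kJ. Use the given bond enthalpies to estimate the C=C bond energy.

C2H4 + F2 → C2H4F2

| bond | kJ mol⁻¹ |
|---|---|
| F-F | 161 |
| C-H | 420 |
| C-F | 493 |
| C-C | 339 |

D(C=C) ≈ 594 kJ/mol

Let D be the C=C bond energy.
Σ(broken) = 4×420 + 1×D + 1×161 = 1841 + D
Σ(formed) = 1×339 + 2×493 + 4×420 = 3005
ΔH = Σ(broken) − Σ(formed) = (1841 + D) − (3005) = −1164 + D
Setting this equal to −570 kJ gives D = 594 kJ/mol.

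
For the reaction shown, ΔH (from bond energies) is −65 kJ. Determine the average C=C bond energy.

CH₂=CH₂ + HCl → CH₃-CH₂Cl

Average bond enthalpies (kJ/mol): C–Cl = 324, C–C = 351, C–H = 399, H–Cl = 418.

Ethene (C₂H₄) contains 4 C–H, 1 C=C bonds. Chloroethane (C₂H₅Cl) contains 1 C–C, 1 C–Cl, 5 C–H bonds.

Let D be the C=C bond energy.
Σ(broken) = 4×399 + 1×D + 1×418 = 2014 + D
Σ(formed) = 1×351 + 1×324 + 5×399 = 2670
ΔH = Σ(broken) − Σ(formed) = (2014 + D) − (2670) = −656 + D
Setting this equal to −65 kJ gives D = 591 kJ/mol.

D(C=C) ≈ 591 kJ/mol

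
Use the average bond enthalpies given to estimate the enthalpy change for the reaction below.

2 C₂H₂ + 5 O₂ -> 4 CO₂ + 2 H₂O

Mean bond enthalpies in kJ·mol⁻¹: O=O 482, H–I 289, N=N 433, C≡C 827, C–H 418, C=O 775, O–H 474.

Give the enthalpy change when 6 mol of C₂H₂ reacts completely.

ΔH = −7080 kJ

Bonds broken (reactants):
  C≡C: 2 × 827 = 1654
  C–H: 4 × 418 = 1672
  O=O: 5 × 482 = 2410
  Σ(broken) = 5736 kJ
Bonds formed (products):
  C=O: 8 × 775 = 6200
  O–H: 4 × 474 = 1896
  Σ(formed) = 8096 kJ
ΔH = Σ(broken) − Σ(formed) = 5736 − 8096 = −2360 kJ
For 3× the reaction as written: 3 × (−2360) = −7080 kJ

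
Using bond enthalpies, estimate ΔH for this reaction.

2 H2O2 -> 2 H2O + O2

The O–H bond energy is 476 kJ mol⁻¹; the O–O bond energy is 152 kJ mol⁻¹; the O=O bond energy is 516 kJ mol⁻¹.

Bonds broken (reactants):
  O–H: 4 × 476 = 1904
  O–O: 2 × 152 = 304
  Σ(broken) = 2208 kJ
Bonds formed (products):
  O–H: 4 × 476 = 1904
  O=O: 1 × 516 = 516
  Σ(formed) = 2420 kJ
ΔH = Σ(broken) − Σ(formed) = 2208 − 2420 = −212 kJ

ΔH ≈ −212 kJ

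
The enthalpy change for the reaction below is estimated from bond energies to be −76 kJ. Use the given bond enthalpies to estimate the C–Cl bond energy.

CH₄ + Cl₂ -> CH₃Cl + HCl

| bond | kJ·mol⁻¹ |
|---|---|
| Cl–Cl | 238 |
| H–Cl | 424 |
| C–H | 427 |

Let D be the C–Cl bond energy.
Σ(broken) = 4×427 + 1×238 = 1946
Σ(formed) = 1×D + 3×427 + 1×424 = 1705 + D
ΔH = Σ(broken) − Σ(formed) = (1946) − (1705 + D) = +241 − D
Setting this equal to −76 kJ gives D = 317 kJ/mol.

D(C–Cl) ≈ 317 kJ/mol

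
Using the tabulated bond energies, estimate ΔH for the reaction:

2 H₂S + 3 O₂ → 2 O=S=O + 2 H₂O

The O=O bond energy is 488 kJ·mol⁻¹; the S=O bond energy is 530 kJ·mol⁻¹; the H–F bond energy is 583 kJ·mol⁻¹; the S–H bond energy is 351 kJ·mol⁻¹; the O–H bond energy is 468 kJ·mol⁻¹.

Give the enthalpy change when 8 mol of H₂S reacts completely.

Bonds broken (reactants):
  O=O: 3 × 488 = 1464
  S–H: 4 × 351 = 1404
  Σ(broken) = 2868 kJ
Bonds formed (products):
  O–H: 4 × 468 = 1872
  S=O: 4 × 530 = 2120
  Σ(formed) = 3992 kJ
ΔH = Σ(broken) − Σ(formed) = 2868 − 3992 = −1124 kJ
For 4× the reaction as written: 4 × (−1124) = −4496 kJ

ΔH = −4496 kJ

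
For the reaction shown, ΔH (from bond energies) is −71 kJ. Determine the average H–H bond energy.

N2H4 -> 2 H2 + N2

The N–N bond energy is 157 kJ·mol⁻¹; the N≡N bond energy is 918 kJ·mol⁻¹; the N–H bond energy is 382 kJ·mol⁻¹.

Let D be the H–H bond energy.
Σ(broken) = 4×382 + 1×157 = 1685
Σ(formed) = 2×D + 1×918 = 918 + 2D
ΔH = Σ(broken) − Σ(formed) = (1685) − (918 + 2D) = +767 − 2D
Setting this equal to −71 kJ gives 2D = 838, so D = 419 kJ/mol.

D(H–H) ≈ 419 kJ/mol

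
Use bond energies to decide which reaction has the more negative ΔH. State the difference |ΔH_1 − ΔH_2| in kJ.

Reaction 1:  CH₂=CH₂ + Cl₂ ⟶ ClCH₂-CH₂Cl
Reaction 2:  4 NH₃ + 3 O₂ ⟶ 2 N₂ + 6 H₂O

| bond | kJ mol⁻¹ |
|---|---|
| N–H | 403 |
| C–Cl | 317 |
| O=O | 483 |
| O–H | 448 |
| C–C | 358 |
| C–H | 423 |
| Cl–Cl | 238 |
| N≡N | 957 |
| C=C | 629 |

Reaction 2, by 880 kJ

Reaction 1:
  Bonds broken (reactants):
    C–H: 4 × 423 = 1692
    C=C: 1 × 629 = 629
    Cl–Cl: 1 × 238 = 238
    Σ(broken) = 2559 kJ
  Bonds formed (products):
    C–C: 1 × 358 = 358
    C–Cl: 2 × 317 = 634
    C–H: 4 × 423 = 1692
    Σ(formed) = 2684 kJ
  ΔH_1 = 2559 − 2684 = −125 kJ
Reaction 2:
  Bonds broken (reactants):
    N–H: 12 × 403 = 4836
    O=O: 3 × 483 = 1449
    Σ(broken) = 6285 kJ
  Bonds formed (products):
    N≡N: 2 × 957 = 1914
    O–H: 12 × 448 = 5376
    Σ(formed) = 7290 kJ
  ΔH_2 = 6285 − 7290 = −1005 kJ
ΔH_1 − ΔH_2 = +880 kJ, so reaction 2 has the more negative ΔH; |ΔH_1 − ΔH_2| = 880 kJ.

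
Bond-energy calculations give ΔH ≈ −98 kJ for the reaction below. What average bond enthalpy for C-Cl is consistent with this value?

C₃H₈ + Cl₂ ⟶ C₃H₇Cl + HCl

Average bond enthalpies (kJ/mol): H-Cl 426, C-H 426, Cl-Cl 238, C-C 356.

D(C-Cl) ≈ 336 kJ/mol

Let D be the C-Cl bond energy.
Σ(broken) = 2×356 + 8×426 + 1×238 = 4358
Σ(formed) = 2×356 + 1×D + 7×426 + 1×426 = 4120 + D
ΔH = Σ(broken) − Σ(formed) = (4358) − (4120 + D) = +238 − D
Setting this equal to −98 kJ gives D = 336 kJ/mol.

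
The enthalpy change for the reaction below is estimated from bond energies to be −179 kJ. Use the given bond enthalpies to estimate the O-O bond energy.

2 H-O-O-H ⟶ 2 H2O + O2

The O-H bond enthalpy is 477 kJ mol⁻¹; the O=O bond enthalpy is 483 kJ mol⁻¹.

D(O-O) ≈ 152 kJ/mol

Let D be the O-O bond energy.
Σ(broken) = 4×477 + 2×D = 1908 + 2D
Σ(formed) = 4×477 + 1×483 = 2391
ΔH = Σ(broken) − Σ(formed) = (1908 + 2D) − (2391) = −483 + 2D
Setting this equal to −179 kJ gives 2D = 304, so D = 152 kJ/mol.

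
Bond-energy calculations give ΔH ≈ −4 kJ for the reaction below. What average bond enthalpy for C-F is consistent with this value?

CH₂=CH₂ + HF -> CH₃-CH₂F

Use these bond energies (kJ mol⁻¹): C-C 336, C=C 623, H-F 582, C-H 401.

Let D be the C-F bond energy.
Σ(broken) = 4×401 + 1×623 + 1×582 = 2809
Σ(formed) = 1×336 + 1×D + 5×401 = 2341 + D
ΔH = Σ(broken) − Σ(formed) = (2809) − (2341 + D) = +468 − D
Setting this equal to −4 kJ gives D = 472 kJ/mol.

D(C-F) ≈ 472 kJ/mol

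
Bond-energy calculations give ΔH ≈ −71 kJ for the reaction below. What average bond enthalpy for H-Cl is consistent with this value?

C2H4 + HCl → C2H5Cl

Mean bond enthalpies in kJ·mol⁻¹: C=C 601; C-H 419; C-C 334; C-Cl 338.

D(H-Cl) ≈ 419 kJ/mol

Let D be the H-Cl bond energy.
Σ(broken) = 4×419 + 1×601 + 1×D = 2277 + D
Σ(formed) = 1×334 + 1×338 + 5×419 = 2767
ΔH = Σ(broken) − Σ(formed) = (2277 + D) − (2767) = −490 + D
Setting this equal to −71 kJ gives D = 419 kJ/mol.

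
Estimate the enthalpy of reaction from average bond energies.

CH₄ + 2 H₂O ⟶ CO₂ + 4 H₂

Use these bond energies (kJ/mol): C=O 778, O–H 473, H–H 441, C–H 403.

Bonds broken (reactants):
  C–H: 4 × 403 = 1612
  O–H: 4 × 473 = 1892
  Σ(broken) = 3504 kJ
Bonds formed (products):
  C=O: 2 × 778 = 1556
  H–H: 4 × 441 = 1764
  Σ(formed) = 3320 kJ
ΔH = Σ(broken) − Σ(formed) = 3504 − 3320 = +184 kJ

ΔH ≈ +184 kJ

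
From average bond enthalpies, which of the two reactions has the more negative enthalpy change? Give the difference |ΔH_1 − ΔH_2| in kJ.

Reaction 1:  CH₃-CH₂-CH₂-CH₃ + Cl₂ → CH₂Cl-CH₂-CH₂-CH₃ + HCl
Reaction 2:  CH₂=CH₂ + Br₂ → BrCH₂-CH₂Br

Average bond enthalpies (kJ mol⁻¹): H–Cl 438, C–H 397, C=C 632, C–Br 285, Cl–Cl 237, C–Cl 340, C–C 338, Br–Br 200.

Reaction 1, by 68 kJ

Reaction 1:
  Bonds broken (reactants):
    C–C: 3 × 338 = 1014
    C–H: 10 × 397 = 3970
    Cl–Cl: 1 × 237 = 237
    Σ(broken) = 5221 kJ
  Bonds formed (products):
    C–C: 3 × 338 = 1014
    C–Cl: 1 × 340 = 340
    C–H: 9 × 397 = 3573
    H–Cl: 1 × 438 = 438
    Σ(formed) = 5365 kJ
  ΔH_1 = 5221 − 5365 = −144 kJ
Reaction 2:
  Bonds broken (reactants):
    Br–Br: 1 × 200 = 200
    C–H: 4 × 397 = 1588
    C=C: 1 × 632 = 632
    Σ(broken) = 2420 kJ
  Bonds formed (products):
    C–Br: 2 × 285 = 570
    C–C: 1 × 338 = 338
    C–H: 4 × 397 = 1588
    Σ(formed) = 2496 kJ
  ΔH_2 = 2420 − 2496 = −76 kJ
ΔH_1 − ΔH_2 = −68 kJ, so reaction 1 has the more negative ΔH; |ΔH_1 − ΔH_2| = 68 kJ.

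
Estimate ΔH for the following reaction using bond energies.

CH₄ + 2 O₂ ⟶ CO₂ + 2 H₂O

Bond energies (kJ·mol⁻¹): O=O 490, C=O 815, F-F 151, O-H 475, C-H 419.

ΔH ≈ −874 kJ

Bonds broken (reactants):
  C-H: 4 × 419 = 1676
  O=O: 2 × 490 = 980
  Σ(broken) = 2656 kJ
Bonds formed (products):
  C=O: 2 × 815 = 1630
  O-H: 4 × 475 = 1900
  Σ(formed) = 3530 kJ
ΔH = Σ(broken) − Σ(formed) = 2656 − 3530 = −874 kJ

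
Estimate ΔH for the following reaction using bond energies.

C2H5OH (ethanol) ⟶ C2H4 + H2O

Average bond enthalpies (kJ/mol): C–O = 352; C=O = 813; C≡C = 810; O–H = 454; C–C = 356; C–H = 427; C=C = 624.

ΔH ≈ +57 kJ

Bonds broken (reactants):
  C–C: 1 × 356 = 356
  C–H: 5 × 427 = 2135
  C–O: 1 × 352 = 352
  O–H: 1 × 454 = 454
  Σ(broken) = 3297 kJ
Bonds formed (products):
  C–H: 4 × 427 = 1708
  C=C: 1 × 624 = 624
  O–H: 2 × 454 = 908
  Σ(formed) = 3240 kJ
ΔH = Σ(broken) − Σ(formed) = 3297 − 3240 = +57 kJ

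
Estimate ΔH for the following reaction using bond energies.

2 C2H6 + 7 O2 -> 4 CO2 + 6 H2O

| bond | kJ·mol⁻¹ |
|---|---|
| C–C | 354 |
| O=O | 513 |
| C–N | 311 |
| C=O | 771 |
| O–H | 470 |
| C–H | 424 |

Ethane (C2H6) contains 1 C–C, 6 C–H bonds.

ΔH ≈ −2421 kJ

Bonds broken (reactants):
  C–C: 2 × 354 = 708
  C–H: 12 × 424 = 5088
  O=O: 7 × 513 = 3591
  Σ(broken) = 9387 kJ
Bonds formed (products):
  C=O: 8 × 771 = 6168
  O–H: 12 × 470 = 5640
  Σ(formed) = 11808 kJ
ΔH = Σ(broken) − Σ(formed) = 9387 − 11808 = −2421 kJ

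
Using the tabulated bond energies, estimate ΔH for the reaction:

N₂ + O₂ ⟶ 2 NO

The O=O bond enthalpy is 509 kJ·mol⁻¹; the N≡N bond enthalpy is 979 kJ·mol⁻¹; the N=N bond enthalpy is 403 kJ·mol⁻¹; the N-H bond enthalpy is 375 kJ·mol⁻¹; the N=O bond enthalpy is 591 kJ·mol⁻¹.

Bonds broken (reactants):
  N≡N: 1 × 979 = 979
  O=O: 1 × 509 = 509
  Σ(broken) = 1488 kJ
Bonds formed (products):
  N=O: 2 × 591 = 1182
  Σ(formed) = 1182 kJ
ΔH = Σ(broken) − Σ(formed) = 1488 − 1182 = +306 kJ

ΔH ≈ +306 kJ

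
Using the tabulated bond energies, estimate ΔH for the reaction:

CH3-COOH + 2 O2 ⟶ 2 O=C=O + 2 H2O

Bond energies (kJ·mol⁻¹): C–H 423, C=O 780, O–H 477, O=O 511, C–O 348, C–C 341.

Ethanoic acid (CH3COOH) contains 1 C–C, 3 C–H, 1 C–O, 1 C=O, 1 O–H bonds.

ΔH ≈ −791 kJ

Bonds broken (reactants):
  C–C: 1 × 341 = 341
  C–H: 3 × 423 = 1269
  C–O: 1 × 348 = 348
  C=O: 1 × 780 = 780
  O–H: 1 × 477 = 477
  O=O: 2 × 511 = 1022
  Σ(broken) = 4237 kJ
Bonds formed (products):
  C=O: 4 × 780 = 3120
  O–H: 4 × 477 = 1908
  Σ(formed) = 5028 kJ
ΔH = Σ(broken) − Σ(formed) = 4237 − 5028 = −791 kJ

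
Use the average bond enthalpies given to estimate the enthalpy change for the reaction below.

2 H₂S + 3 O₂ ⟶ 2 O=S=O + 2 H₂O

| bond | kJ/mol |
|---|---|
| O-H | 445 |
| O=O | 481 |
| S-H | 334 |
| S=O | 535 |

ΔH ≈ −1141 kJ

Bonds broken (reactants):
  O=O: 3 × 481 = 1443
  S-H: 4 × 334 = 1336
  Σ(broken) = 2779 kJ
Bonds formed (products):
  O-H: 4 × 445 = 1780
  S=O: 4 × 535 = 2140
  Σ(formed) = 3920 kJ
ΔH = Σ(broken) − Σ(formed) = 2779 − 3920 = −1141 kJ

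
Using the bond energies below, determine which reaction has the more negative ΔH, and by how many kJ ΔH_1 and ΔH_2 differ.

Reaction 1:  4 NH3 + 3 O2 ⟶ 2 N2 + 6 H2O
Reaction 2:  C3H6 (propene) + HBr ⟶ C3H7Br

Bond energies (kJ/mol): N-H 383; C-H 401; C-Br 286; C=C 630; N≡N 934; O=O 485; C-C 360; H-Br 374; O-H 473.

Reaction 1, by 1450 kJ

Reaction 1:
  Bonds broken (reactants):
    N-H: 12 × 383 = 4596
    O=O: 3 × 485 = 1455
    Σ(broken) = 6051 kJ
  Bonds formed (products):
    N≡N: 2 × 934 = 1868
    O-H: 12 × 473 = 5676
    Σ(formed) = 7544 kJ
  ΔH_1 = 6051 − 7544 = −1493 kJ
Reaction 2:
  Bonds broken (reactants):
    C-C: 1 × 360 = 360
    C-H: 6 × 401 = 2406
    C=C: 1 × 630 = 630
    H-Br: 1 × 374 = 374
    Σ(broken) = 3770 kJ
  Bonds formed (products):
    C-Br: 1 × 286 = 286
    C-C: 2 × 360 = 720
    C-H: 7 × 401 = 2807
    Σ(formed) = 3813 kJ
  ΔH_2 = 3770 − 3813 = −43 kJ
ΔH_1 − ΔH_2 = −1450 kJ, so reaction 1 has the more negative ΔH; |ΔH_1 − ΔH_2| = 1450 kJ.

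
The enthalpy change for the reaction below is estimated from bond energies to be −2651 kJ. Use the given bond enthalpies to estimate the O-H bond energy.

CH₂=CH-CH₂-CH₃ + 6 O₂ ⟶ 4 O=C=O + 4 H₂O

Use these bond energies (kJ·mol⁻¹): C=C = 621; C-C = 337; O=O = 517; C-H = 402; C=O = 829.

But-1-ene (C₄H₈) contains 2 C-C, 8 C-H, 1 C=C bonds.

D(O-H) ≈ 454 kJ/mol

Let D be the O-H bond energy.
Σ(broken) = 2×337 + 8×402 + 1×621 + 6×517 = 7613
Σ(formed) = 8×829 + 8×D = 6632 + 8D
ΔH = Σ(broken) − Σ(formed) = (7613) − (6632 + 8D) = +981 − 8D
Setting this equal to −2651 kJ gives 8D = 3632, so D = 454 kJ/mol.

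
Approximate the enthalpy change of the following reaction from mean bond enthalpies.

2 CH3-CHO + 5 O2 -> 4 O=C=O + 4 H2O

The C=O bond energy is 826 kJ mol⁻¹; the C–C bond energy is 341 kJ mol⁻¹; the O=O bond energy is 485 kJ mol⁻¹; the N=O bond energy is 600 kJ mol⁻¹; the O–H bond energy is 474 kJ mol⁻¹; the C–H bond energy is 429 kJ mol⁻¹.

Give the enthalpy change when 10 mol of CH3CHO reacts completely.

Bonds broken (reactants):
  C–C: 2 × 341 = 682
  C–H: 8 × 429 = 3432
  C=O: 2 × 826 = 1652
  O=O: 5 × 485 = 2425
  Σ(broken) = 8191 kJ
Bonds formed (products):
  C=O: 8 × 826 = 6608
  O–H: 8 × 474 = 3792
  Σ(formed) = 10400 kJ
ΔH = Σ(broken) − Σ(formed) = 8191 − 10400 = −2209 kJ
For 5× the reaction as written: 5 × (−2209) = −11045 kJ

ΔH = −11045 kJ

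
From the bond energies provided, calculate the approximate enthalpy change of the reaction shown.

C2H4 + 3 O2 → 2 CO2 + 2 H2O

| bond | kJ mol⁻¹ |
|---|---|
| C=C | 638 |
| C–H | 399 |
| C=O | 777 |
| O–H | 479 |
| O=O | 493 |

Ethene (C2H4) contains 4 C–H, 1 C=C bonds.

ΔH ≈ −1311 kJ

Bonds broken (reactants):
  C–H: 4 × 399 = 1596
  C=C: 1 × 638 = 638
  O=O: 3 × 493 = 1479
  Σ(broken) = 3713 kJ
Bonds formed (products):
  C=O: 4 × 777 = 3108
  O–H: 4 × 479 = 1916
  Σ(formed) = 5024 kJ
ΔH = Σ(broken) − Σ(formed) = 3713 − 5024 = −1311 kJ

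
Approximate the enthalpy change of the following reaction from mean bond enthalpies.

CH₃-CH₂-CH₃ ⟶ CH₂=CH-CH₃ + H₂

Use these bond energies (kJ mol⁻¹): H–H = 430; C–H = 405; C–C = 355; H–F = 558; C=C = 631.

Bonds broken (reactants):
  C–C: 2 × 355 = 710
  C–H: 8 × 405 = 3240
  Σ(broken) = 3950 kJ
Bonds formed (products):
  C–C: 1 × 355 = 355
  C–H: 6 × 405 = 2430
  C=C: 1 × 631 = 631
  H–H: 1 × 430 = 430
  Σ(formed) = 3846 kJ
ΔH = Σ(broken) − Σ(formed) = 3950 − 3846 = +104 kJ

ΔH ≈ +104 kJ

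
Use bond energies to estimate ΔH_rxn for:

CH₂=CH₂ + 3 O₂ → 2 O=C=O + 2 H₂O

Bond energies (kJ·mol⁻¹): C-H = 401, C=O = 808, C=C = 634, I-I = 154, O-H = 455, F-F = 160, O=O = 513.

Bonds broken (reactants):
  C-H: 4 × 401 = 1604
  C=C: 1 × 634 = 634
  O=O: 3 × 513 = 1539
  Σ(broken) = 3777 kJ
Bonds formed (products):
  C=O: 4 × 808 = 3232
  O-H: 4 × 455 = 1820
  Σ(formed) = 5052 kJ
ΔH = Σ(broken) − Σ(formed) = 3777 − 5052 = −1275 kJ

ΔH ≈ −1275 kJ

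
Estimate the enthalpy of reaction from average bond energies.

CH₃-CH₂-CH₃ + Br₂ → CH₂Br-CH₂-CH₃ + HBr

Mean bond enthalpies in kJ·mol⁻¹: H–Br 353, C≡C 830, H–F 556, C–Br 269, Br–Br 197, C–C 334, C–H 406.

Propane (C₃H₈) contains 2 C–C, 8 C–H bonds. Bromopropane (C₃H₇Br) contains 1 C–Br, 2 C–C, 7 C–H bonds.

Bonds broken (reactants):
  Br–Br: 1 × 197 = 197
  C–C: 2 × 334 = 668
  C–H: 8 × 406 = 3248
  Σ(broken) = 4113 kJ
Bonds formed (products):
  C–Br: 1 × 269 = 269
  C–C: 2 × 334 = 668
  C–H: 7 × 406 = 2842
  H–Br: 1 × 353 = 353
  Σ(formed) = 4132 kJ
ΔH = Σ(broken) − Σ(formed) = 4113 − 4132 = −19 kJ

ΔH ≈ −19 kJ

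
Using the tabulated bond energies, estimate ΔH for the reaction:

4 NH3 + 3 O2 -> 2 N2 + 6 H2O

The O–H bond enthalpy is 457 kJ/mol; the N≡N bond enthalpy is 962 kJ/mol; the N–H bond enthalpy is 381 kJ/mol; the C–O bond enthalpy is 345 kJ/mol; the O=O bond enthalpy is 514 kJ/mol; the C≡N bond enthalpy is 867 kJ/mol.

ΔH ≈ −1294 kJ

Bonds broken (reactants):
  N–H: 12 × 381 = 4572
  O=O: 3 × 514 = 1542
  Σ(broken) = 6114 kJ
Bonds formed (products):
  N≡N: 2 × 962 = 1924
  O–H: 12 × 457 = 5484
  Σ(formed) = 7408 kJ
ΔH = Σ(broken) − Σ(formed) = 6114 − 7408 = −1294 kJ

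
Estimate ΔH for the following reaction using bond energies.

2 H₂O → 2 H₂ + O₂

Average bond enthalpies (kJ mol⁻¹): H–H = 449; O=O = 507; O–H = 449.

ΔH ≈ +391 kJ

Bonds broken (reactants):
  O–H: 4 × 449 = 1796
  Σ(broken) = 1796 kJ
Bonds formed (products):
  H–H: 2 × 449 = 898
  O=O: 1 × 507 = 507
  Σ(formed) = 1405 kJ
ΔH = Σ(broken) − Σ(formed) = 1796 − 1405 = +391 kJ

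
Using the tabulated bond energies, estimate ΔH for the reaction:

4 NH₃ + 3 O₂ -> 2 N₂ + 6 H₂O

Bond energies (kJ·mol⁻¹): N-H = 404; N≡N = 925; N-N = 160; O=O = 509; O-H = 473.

Bonds broken (reactants):
  N-H: 12 × 404 = 4848
  O=O: 3 × 509 = 1527
  Σ(broken) = 6375 kJ
Bonds formed (products):
  N≡N: 2 × 925 = 1850
  O-H: 12 × 473 = 5676
  Σ(formed) = 7526 kJ
ΔH = Σ(broken) − Σ(formed) = 6375 − 7526 = −1151 kJ

ΔH ≈ −1151 kJ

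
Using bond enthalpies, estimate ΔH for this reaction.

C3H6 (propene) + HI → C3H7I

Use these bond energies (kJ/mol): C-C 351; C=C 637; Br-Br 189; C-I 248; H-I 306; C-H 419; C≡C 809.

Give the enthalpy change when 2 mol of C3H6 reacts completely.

Bonds broken (reactants):
  C-C: 1 × 351 = 351
  C-H: 6 × 419 = 2514
  C=C: 1 × 637 = 637
  H-I: 1 × 306 = 306
  Σ(broken) = 3808 kJ
Bonds formed (products):
  C-C: 2 × 351 = 702
  C-H: 7 × 419 = 2933
  C-I: 1 × 248 = 248
  Σ(formed) = 3883 kJ
ΔH = Σ(broken) − Σ(formed) = 3808 − 3883 = −75 kJ
For 2× the reaction as written: 2 × (−75) = −150 kJ

ΔH = −150 kJ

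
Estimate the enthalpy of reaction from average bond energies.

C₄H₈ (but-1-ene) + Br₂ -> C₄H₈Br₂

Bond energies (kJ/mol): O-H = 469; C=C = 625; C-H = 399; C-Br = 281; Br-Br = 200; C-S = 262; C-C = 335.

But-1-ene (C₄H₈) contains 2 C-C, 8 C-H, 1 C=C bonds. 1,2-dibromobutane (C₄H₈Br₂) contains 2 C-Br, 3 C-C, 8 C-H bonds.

Bonds broken (reactants):
  Br-Br: 1 × 200 = 200
  C-C: 2 × 335 = 670
  C-H: 8 × 399 = 3192
  C=C: 1 × 625 = 625
  Σ(broken) = 4687 kJ
Bonds formed (products):
  C-Br: 2 × 281 = 562
  C-C: 3 × 335 = 1005
  C-H: 8 × 399 = 3192
  Σ(formed) = 4759 kJ
ΔH = Σ(broken) − Σ(formed) = 4687 − 4759 = −72 kJ

ΔH ≈ −72 kJ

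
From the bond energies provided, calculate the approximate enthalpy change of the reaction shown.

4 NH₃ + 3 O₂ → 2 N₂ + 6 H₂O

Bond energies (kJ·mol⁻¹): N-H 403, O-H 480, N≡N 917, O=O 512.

Bonds broken (reactants):
  N-H: 12 × 403 = 4836
  O=O: 3 × 512 = 1536
  Σ(broken) = 6372 kJ
Bonds formed (products):
  N≡N: 2 × 917 = 1834
  O-H: 12 × 480 = 5760
  Σ(formed) = 7594 kJ
ΔH = Σ(broken) − Σ(formed) = 6372 − 7594 = −1222 kJ

ΔH ≈ −1222 kJ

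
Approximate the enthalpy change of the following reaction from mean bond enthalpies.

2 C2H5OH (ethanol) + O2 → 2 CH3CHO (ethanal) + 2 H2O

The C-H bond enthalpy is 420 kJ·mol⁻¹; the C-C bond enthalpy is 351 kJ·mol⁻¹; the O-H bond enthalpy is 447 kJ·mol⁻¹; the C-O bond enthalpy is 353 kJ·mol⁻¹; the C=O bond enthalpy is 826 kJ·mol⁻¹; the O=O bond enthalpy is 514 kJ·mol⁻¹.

ΔH ≈ −486 kJ

Bonds broken (reactants):
  C-C: 2 × 351 = 702
  C-H: 10 × 420 = 4200
  C-O: 2 × 353 = 706
  O-H: 2 × 447 = 894
  O=O: 1 × 514 = 514
  Σ(broken) = 7016 kJ
Bonds formed (products):
  C-C: 2 × 351 = 702
  C-H: 8 × 420 = 3360
  C=O: 2 × 826 = 1652
  O-H: 4 × 447 = 1788
  Σ(formed) = 7502 kJ
ΔH = Σ(broken) − Σ(formed) = 7016 − 7502 = −486 kJ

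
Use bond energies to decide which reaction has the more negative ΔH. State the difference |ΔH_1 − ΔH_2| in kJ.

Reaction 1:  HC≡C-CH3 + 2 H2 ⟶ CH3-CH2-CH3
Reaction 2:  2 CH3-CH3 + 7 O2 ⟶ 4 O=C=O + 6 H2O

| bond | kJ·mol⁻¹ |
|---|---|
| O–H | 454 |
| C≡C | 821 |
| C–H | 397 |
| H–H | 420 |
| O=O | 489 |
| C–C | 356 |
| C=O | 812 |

Reaction 1:
  Bonds broken (reactants):
    C≡C: 1 × 821 = 821
    C–C: 1 × 356 = 356
    C–H: 4 × 397 = 1588
    H–H: 2 × 420 = 840
    Σ(broken) = 3605 kJ
  Bonds formed (products):
    C–C: 2 × 356 = 712
    C–H: 8 × 397 = 3176
    Σ(formed) = 3888 kJ
  ΔH_1 = 3605 − 3888 = −283 kJ
Reaction 2:
  Bonds broken (reactants):
    C–C: 2 × 356 = 712
    C–H: 12 × 397 = 4764
    O=O: 7 × 489 = 3423
    Σ(broken) = 8899 kJ
  Bonds formed (products):
    C=O: 8 × 812 = 6496
    O–H: 12 × 454 = 5448
    Σ(formed) = 11944 kJ
  ΔH_2 = 8899 − 11944 = −3045 kJ
ΔH_1 − ΔH_2 = +2762 kJ, so reaction 2 has the more negative ΔH; |ΔH_1 − ΔH_2| = 2762 kJ.

Reaction 2, by 2762 kJ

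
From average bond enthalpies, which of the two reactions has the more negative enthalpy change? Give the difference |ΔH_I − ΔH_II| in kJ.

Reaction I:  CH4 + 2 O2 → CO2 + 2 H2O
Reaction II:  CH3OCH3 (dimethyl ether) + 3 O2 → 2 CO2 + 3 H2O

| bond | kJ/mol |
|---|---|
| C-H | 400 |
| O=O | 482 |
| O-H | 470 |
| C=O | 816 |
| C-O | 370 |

Reaction II, by 550 kJ

Reaction I:
  Bonds broken (reactants):
    C-H: 4 × 400 = 1600
    O=O: 2 × 482 = 964
    Σ(broken) = 2564 kJ
  Bonds formed (products):
    C=O: 2 × 816 = 1632
    O-H: 4 × 470 = 1880
    Σ(formed) = 3512 kJ
  ΔH_I = 2564 − 3512 = −948 kJ
Reaction II:
  Bonds broken (reactants):
    C-H: 6 × 400 = 2400
    C-O: 2 × 370 = 740
    O=O: 3 × 482 = 1446
    Σ(broken) = 4586 kJ
  Bonds formed (products):
    C=O: 4 × 816 = 3264
    O-H: 6 × 470 = 2820
    Σ(formed) = 6084 kJ
  ΔH_II = 4586 − 6084 = −1498 kJ
ΔH_I − ΔH_II = +550 kJ, so reaction II has the more negative ΔH; |ΔH_I − ΔH_II| = 550 kJ.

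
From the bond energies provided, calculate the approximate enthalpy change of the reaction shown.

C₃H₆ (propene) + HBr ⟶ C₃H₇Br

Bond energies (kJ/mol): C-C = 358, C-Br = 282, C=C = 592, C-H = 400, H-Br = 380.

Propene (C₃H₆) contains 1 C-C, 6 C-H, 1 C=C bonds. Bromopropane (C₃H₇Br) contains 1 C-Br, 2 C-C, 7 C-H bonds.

Bonds broken (reactants):
  C-C: 1 × 358 = 358
  C-H: 6 × 400 = 2400
  C=C: 1 × 592 = 592
  H-Br: 1 × 380 = 380
  Σ(broken) = 3730 kJ
Bonds formed (products):
  C-Br: 1 × 282 = 282
  C-C: 2 × 358 = 716
  C-H: 7 × 400 = 2800
  Σ(formed) = 3798 kJ
ΔH = Σ(broken) − Σ(formed) = 3730 − 3798 = −68 kJ

ΔH ≈ −68 kJ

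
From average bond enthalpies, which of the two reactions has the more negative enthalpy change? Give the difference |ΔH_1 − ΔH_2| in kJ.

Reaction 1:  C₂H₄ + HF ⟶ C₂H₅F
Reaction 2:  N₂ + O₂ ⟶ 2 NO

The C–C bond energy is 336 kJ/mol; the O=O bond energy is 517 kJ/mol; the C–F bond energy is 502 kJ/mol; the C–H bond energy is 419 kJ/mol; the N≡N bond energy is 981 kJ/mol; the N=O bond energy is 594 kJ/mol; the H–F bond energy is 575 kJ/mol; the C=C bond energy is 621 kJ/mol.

Reaction 1:
  Bonds broken (reactants):
    C–H: 4 × 419 = 1676
    C=C: 1 × 621 = 621
    H–F: 1 × 575 = 575
    Σ(broken) = 2872 kJ
  Bonds formed (products):
    C–C: 1 × 336 = 336
    C–F: 1 × 502 = 502
    C–H: 5 × 419 = 2095
    Σ(formed) = 2933 kJ
  ΔH_1 = 2872 − 2933 = −61 kJ
Reaction 2:
  Bonds broken (reactants):
    N≡N: 1 × 981 = 981
    O=O: 1 × 517 = 517
    Σ(broken) = 1498 kJ
  Bonds formed (products):
    N=O: 2 × 594 = 1188
    Σ(formed) = 1188 kJ
  ΔH_2 = 1498 − 1188 = +310 kJ
ΔH_1 − ΔH_2 = −371 kJ, so reaction 1 has the more negative ΔH; |ΔH_1 − ΔH_2| = 371 kJ.

Reaction 1, by 371 kJ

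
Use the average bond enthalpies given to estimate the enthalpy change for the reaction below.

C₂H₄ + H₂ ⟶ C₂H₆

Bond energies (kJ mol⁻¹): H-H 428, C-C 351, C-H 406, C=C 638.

ΔH ≈ −97 kJ

Bonds broken (reactants):
  C-H: 4 × 406 = 1624
  C=C: 1 × 638 = 638
  H-H: 1 × 428 = 428
  Σ(broken) = 2690 kJ
Bonds formed (products):
  C-C: 1 × 351 = 351
  C-H: 6 × 406 = 2436
  Σ(formed) = 2787 kJ
ΔH = Σ(broken) − Σ(formed) = 2690 − 2787 = −97 kJ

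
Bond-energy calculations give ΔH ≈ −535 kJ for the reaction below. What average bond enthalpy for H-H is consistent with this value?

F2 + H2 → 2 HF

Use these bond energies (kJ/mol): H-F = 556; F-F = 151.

D(H-H) ≈ 426 kJ/mol

Let D be the H-H bond energy.
Σ(broken) = 1×151 + 1×D = 151 + D
Σ(formed) = 2×556 = 1112
ΔH = Σ(broken) − Σ(formed) = (151 + D) − (1112) = −961 + D
Setting this equal to −535 kJ gives D = 426 kJ/mol.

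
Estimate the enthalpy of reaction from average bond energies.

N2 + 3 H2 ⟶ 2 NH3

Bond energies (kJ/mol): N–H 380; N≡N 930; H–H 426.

ΔH ≈ −72 kJ

Bonds broken (reactants):
  H–H: 3 × 426 = 1278
  N≡N: 1 × 930 = 930
  Σ(broken) = 2208 kJ
Bonds formed (products):
  N–H: 6 × 380 = 2280
  Σ(formed) = 2280 kJ
ΔH = Σ(broken) − Σ(formed) = 2208 − 2280 = −72 kJ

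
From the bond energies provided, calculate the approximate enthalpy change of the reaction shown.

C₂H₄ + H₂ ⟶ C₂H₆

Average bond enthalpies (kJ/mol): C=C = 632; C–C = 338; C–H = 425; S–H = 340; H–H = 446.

ΔH ≈ −110 kJ

Bonds broken (reactants):
  C–H: 4 × 425 = 1700
  C=C: 1 × 632 = 632
  H–H: 1 × 446 = 446
  Σ(broken) = 2778 kJ
Bonds formed (products):
  C–C: 1 × 338 = 338
  C–H: 6 × 425 = 2550
  Σ(formed) = 2888 kJ
ΔH = Σ(broken) − Σ(formed) = 2778 − 2888 = −110 kJ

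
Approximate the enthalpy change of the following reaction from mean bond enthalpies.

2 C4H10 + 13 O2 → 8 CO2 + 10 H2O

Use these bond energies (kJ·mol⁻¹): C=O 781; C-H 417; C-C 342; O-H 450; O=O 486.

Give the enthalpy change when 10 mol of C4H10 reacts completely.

Bonds broken (reactants):
  C-C: 6 × 342 = 2052
  C-H: 20 × 417 = 8340
  O=O: 13 × 486 = 6318
  Σ(broken) = 16710 kJ
Bonds formed (products):
  C=O: 16 × 781 = 12496
  O-H: 20 × 450 = 9000
  Σ(formed) = 21496 kJ
ΔH = Σ(broken) − Σ(formed) = 16710 − 21496 = −4786 kJ
For 5× the reaction as written: 5 × (−4786) = −23930 kJ

ΔH = −23930 kJ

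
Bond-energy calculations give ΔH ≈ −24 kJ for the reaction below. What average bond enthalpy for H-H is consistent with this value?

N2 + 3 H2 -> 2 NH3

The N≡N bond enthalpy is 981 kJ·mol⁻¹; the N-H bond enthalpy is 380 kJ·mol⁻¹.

Let D be the H-H bond energy.
Σ(broken) = 3×D + 1×981 = 981 + 3D
Σ(formed) = 6×380 = 2280
ΔH = Σ(broken) − Σ(formed) = (981 + 3D) − (2280) = −1299 + 3D
Setting this equal to −24 kJ gives 3D = 1275, so D = 425 kJ/mol.

D(H-H) ≈ 425 kJ/mol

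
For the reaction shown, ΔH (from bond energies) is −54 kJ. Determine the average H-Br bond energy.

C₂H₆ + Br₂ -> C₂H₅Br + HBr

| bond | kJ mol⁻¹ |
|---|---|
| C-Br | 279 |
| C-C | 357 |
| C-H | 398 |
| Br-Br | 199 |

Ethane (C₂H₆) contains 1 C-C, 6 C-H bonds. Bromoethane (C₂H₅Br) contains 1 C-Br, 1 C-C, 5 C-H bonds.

D(H-Br) ≈ 372 kJ/mol

Let D be the H-Br bond energy.
Σ(broken) = 1×199 + 1×357 + 6×398 = 2944
Σ(formed) = 1×279 + 1×357 + 5×398 + 1×D = 2626 + D
ΔH = Σ(broken) − Σ(formed) = (2944) − (2626 + D) = +318 − D
Setting this equal to −54 kJ gives D = 372 kJ/mol.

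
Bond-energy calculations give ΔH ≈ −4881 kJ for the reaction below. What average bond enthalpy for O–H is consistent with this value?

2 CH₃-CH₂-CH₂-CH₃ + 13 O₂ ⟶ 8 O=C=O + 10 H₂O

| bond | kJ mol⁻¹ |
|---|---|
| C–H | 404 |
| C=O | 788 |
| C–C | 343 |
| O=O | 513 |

D(O–H) ≈ 454 kJ/mol

Let D be the O–H bond energy.
Σ(broken) = 6×343 + 20×404 + 13×513 = 16807
Σ(formed) = 16×788 + 20×D = 12608 + 20D
ΔH = Σ(broken) − Σ(formed) = (16807) − (12608 + 20D) = +4199 − 20D
Setting this equal to −4881 kJ gives 20D = 9080, so D = 454 kJ/mol.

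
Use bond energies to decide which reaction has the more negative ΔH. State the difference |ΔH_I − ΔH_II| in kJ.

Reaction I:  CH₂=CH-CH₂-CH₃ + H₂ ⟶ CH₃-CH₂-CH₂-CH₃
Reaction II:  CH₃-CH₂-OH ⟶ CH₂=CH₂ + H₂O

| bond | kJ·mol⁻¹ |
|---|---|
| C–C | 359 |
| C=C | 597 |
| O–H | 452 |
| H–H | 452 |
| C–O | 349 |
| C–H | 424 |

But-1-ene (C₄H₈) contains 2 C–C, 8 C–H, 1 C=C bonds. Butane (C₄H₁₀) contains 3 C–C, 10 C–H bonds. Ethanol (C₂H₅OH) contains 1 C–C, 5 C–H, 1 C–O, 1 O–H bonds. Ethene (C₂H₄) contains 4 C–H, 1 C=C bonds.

Reaction I, by 241 kJ

Reaction I:
  Bonds broken (reactants):
    C–C: 2 × 359 = 718
    C–H: 8 × 424 = 3392
    C=C: 1 × 597 = 597
    H–H: 1 × 452 = 452
    Σ(broken) = 5159 kJ
  Bonds formed (products):
    C–C: 3 × 359 = 1077
    C–H: 10 × 424 = 4240
    Σ(formed) = 5317 kJ
  ΔH_I = 5159 − 5317 = −158 kJ
Reaction II:
  Bonds broken (reactants):
    C–C: 1 × 359 = 359
    C–H: 5 × 424 = 2120
    C–O: 1 × 349 = 349
    O–H: 1 × 452 = 452
    Σ(broken) = 3280 kJ
  Bonds formed (products):
    C–H: 4 × 424 = 1696
    C=C: 1 × 597 = 597
    O–H: 2 × 452 = 904
    Σ(formed) = 3197 kJ
  ΔH_II = 3280 − 3197 = +83 kJ
ΔH_I − ΔH_II = −241 kJ, so reaction I has the more negative ΔH; |ΔH_I − ΔH_II| = 241 kJ.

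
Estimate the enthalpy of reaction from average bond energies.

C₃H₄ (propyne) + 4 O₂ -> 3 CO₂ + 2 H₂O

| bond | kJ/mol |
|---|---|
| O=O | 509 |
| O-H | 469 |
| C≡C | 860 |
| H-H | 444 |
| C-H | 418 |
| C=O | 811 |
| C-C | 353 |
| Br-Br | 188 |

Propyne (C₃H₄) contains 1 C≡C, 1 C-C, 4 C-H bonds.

Bonds broken (reactants):
  C≡C: 1 × 860 = 860
  C-C: 1 × 353 = 353
  C-H: 4 × 418 = 1672
  O=O: 4 × 509 = 2036
  Σ(broken) = 4921 kJ
Bonds formed (products):
  C=O: 6 × 811 = 4866
  O-H: 4 × 469 = 1876
  Σ(formed) = 6742 kJ
ΔH = Σ(broken) − Σ(formed) = 4921 − 6742 = −1821 kJ

ΔH ≈ −1821 kJ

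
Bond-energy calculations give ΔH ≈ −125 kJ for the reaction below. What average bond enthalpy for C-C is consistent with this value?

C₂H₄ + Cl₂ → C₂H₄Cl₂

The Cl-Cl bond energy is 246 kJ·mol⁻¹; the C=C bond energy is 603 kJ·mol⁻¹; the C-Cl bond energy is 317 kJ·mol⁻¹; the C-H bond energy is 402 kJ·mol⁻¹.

D(C-C) ≈ 340 kJ/mol

Let D be the C-C bond energy.
Σ(broken) = 4×402 + 1×603 + 1×246 = 2457
Σ(formed) = 1×D + 2×317 + 4×402 = 2242 + D
ΔH = Σ(broken) − Σ(formed) = (2457) − (2242 + D) = +215 − D
Setting this equal to −125 kJ gives D = 340 kJ/mol.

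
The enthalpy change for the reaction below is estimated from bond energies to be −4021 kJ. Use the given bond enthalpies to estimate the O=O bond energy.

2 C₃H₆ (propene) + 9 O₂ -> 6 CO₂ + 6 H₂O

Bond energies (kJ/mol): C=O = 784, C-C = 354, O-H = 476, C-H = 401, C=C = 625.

Let D be the O=O bond energy.
Σ(broken) = 2×354 + 12×401 + 2×625 + 9×D = 6770 + 9D
Σ(formed) = 12×784 + 12×476 = 15120
ΔH = Σ(broken) − Σ(formed) = (6770 + 9D) − (15120) = −8350 + 9D
Setting this equal to −4021 kJ gives 9D = 4329, so D = 481 kJ/mol.

D(O=O) ≈ 481 kJ/mol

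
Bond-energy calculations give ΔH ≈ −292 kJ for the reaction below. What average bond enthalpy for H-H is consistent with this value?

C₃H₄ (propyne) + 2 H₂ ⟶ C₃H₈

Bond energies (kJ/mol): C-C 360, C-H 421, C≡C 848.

D(H-H) ≈ 452 kJ/mol

Let D be the H-H bond energy.
Σ(broken) = 1×848 + 1×360 + 4×421 + 2×D = 2892 + 2D
Σ(formed) = 2×360 + 8×421 = 4088
ΔH = Σ(broken) − Σ(formed) = (2892 + 2D) − (4088) = −1196 + 2D
Setting this equal to −292 kJ gives 2D = 904, so D = 452 kJ/mol.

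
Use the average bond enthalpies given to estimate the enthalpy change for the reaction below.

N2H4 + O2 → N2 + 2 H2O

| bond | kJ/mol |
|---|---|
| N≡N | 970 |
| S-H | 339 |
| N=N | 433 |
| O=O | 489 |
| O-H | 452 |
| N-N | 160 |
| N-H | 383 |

ΔH ≈ −597 kJ

Bonds broken (reactants):
  N-H: 4 × 383 = 1532
  N-N: 1 × 160 = 160
  O=O: 1 × 489 = 489
  Σ(broken) = 2181 kJ
Bonds formed (products):
  N≡N: 1 × 970 = 970
  O-H: 4 × 452 = 1808
  Σ(formed) = 2778 kJ
ΔH = Σ(broken) − Σ(formed) = 2181 − 2778 = −597 kJ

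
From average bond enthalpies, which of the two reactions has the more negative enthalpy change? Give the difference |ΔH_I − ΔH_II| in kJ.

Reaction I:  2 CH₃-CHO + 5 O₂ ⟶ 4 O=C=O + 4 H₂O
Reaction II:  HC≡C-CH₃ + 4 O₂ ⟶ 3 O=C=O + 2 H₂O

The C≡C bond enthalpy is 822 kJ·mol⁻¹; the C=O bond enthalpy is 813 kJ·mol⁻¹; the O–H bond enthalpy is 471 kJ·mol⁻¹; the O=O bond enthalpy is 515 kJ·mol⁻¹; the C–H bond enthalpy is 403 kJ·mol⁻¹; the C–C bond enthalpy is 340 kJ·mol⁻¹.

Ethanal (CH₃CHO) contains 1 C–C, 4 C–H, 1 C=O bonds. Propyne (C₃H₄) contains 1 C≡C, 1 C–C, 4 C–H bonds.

Reaction I, by 239 kJ

Reaction I:
  Bonds broken (reactants):
    C–C: 2 × 340 = 680
    C–H: 8 × 403 = 3224
    C=O: 2 × 813 = 1626
    O=O: 5 × 515 = 2575
    Σ(broken) = 8105 kJ
  Bonds formed (products):
    C=O: 8 × 813 = 6504
    O–H: 8 × 471 = 3768
    Σ(formed) = 10272 kJ
  ΔH_I = 8105 − 10272 = −2167 kJ
Reaction II:
  Bonds broken (reactants):
    C≡C: 1 × 822 = 822
    C–C: 1 × 340 = 340
    C–H: 4 × 403 = 1612
    O=O: 4 × 515 = 2060
    Σ(broken) = 4834 kJ
  Bonds formed (products):
    C=O: 6 × 813 = 4878
    O–H: 4 × 471 = 1884
    Σ(formed) = 6762 kJ
  ΔH_II = 4834 − 6762 = −1928 kJ
ΔH_I − ΔH_II = −239 kJ, so reaction I has the more negative ΔH; |ΔH_I − ΔH_II| = 239 kJ.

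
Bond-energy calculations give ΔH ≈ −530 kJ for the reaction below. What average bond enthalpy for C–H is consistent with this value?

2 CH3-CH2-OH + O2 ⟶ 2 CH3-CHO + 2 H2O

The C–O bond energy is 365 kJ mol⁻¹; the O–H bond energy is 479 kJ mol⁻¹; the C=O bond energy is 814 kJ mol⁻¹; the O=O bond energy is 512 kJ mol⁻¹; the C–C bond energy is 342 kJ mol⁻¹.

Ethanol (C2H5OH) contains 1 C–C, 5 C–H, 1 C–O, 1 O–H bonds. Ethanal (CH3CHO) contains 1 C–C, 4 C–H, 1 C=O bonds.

Let D be the C–H bond energy.
Σ(broken) = 2×342 + 10×D + 2×365 + 2×479 + 1×512 = 2884 + 10D
Σ(formed) = 2×342 + 8×D + 2×814 + 4×479 = 4228 + 8D
ΔH = Σ(broken) − Σ(formed) = (2884 + 10D) − (4228 + 8D) = −1344 + 2D
Setting this equal to −530 kJ gives 2D = 814, so D = 407 kJ/mol.

D(C–H) ≈ 407 kJ/mol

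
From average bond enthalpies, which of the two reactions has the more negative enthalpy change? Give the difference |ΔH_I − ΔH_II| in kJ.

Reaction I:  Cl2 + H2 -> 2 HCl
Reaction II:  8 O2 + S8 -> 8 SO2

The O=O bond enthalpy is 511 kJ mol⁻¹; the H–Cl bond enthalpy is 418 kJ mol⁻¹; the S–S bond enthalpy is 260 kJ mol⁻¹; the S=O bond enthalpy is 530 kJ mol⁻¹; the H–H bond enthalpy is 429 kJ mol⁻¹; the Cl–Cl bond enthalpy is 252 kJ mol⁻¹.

Reaction II, by 2157 kJ

Reaction I:
  Bonds broken (reactants):
    Cl–Cl: 1 × 252 = 252
    H–H: 1 × 429 = 429
    Σ(broken) = 681 kJ
  Bonds formed (products):
    H–Cl: 2 × 418 = 836
    Σ(formed) = 836 kJ
  ΔH_I = 681 − 836 = −155 kJ
Reaction II:
  Bonds broken (reactants):
    O=O: 8 × 511 = 4088
    S–S: 8 × 260 = 2080
    Σ(broken) = 6168 kJ
  Bonds formed (products):
    S=O: 16 × 530 = 8480
    Σ(formed) = 8480 kJ
  ΔH_II = 6168 − 8480 = −2312 kJ
ΔH_I − ΔH_II = +2157 kJ, so reaction II has the more negative ΔH; |ΔH_I − ΔH_II| = 2157 kJ.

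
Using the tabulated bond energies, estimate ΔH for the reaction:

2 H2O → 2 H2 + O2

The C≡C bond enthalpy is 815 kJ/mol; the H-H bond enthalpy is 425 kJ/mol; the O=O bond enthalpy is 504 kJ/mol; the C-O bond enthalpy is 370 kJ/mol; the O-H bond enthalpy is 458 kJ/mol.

Bonds broken (reactants):
  O-H: 4 × 458 = 1832
  Σ(broken) = 1832 kJ
Bonds formed (products):
  H-H: 2 × 425 = 850
  O=O: 1 × 504 = 504
  Σ(formed) = 1354 kJ
ΔH = Σ(broken) − Σ(formed) = 1832 − 1354 = +478 kJ

ΔH ≈ +478 kJ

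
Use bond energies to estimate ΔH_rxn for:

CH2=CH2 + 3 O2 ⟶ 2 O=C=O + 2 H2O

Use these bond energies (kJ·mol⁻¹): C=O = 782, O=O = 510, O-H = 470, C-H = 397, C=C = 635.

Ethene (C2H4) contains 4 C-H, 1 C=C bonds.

Bonds broken (reactants):
  C-H: 4 × 397 = 1588
  C=C: 1 × 635 = 635
  O=O: 3 × 510 = 1530
  Σ(broken) = 3753 kJ
Bonds formed (products):
  C=O: 4 × 782 = 3128
  O-H: 4 × 470 = 1880
  Σ(formed) = 5008 kJ
ΔH = Σ(broken) − Σ(formed) = 3753 − 5008 = −1255 kJ

ΔH ≈ −1255 kJ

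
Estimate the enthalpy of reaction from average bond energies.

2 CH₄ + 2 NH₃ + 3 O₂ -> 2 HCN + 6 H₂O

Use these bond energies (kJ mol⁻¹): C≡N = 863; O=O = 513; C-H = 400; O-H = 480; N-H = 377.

ΔH ≈ −1285 kJ

Bonds broken (reactants):
  C-H: 8 × 400 = 3200
  N-H: 6 × 377 = 2262
  O=O: 3 × 513 = 1539
  Σ(broken) = 7001 kJ
Bonds formed (products):
  C≡N: 2 × 863 = 1726
  C-H: 2 × 400 = 800
  O-H: 12 × 480 = 5760
  Σ(formed) = 8286 kJ
ΔH = Σ(broken) − Σ(formed) = 7001 − 8286 = −1285 kJ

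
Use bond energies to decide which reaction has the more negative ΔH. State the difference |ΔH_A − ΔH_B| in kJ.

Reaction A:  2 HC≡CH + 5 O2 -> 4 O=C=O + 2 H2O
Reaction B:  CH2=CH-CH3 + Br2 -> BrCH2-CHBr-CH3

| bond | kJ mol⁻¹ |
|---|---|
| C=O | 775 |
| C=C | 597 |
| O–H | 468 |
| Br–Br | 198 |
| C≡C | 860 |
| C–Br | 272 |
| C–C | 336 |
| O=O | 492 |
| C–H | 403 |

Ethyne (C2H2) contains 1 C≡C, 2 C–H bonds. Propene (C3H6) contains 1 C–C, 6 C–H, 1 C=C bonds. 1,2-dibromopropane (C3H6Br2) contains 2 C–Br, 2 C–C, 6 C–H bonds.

Reaction A, by 2195 kJ

Reaction A:
  Bonds broken (reactants):
    C≡C: 2 × 860 = 1720
    C–H: 4 × 403 = 1612
    O=O: 5 × 492 = 2460
    Σ(broken) = 5792 kJ
  Bonds formed (products):
    C=O: 8 × 775 = 6200
    O–H: 4 × 468 = 1872
    Σ(formed) = 8072 kJ
  ΔH_A = 5792 − 8072 = −2280 kJ
Reaction B:
  Bonds broken (reactants):
    Br–Br: 1 × 198 = 198
    C–C: 1 × 336 = 336
    C–H: 6 × 403 = 2418
    C=C: 1 × 597 = 597
    Σ(broken) = 3549 kJ
  Bonds formed (products):
    C–Br: 2 × 272 = 544
    C–C: 2 × 336 = 672
    C–H: 6 × 403 = 2418
    Σ(formed) = 3634 kJ
  ΔH_B = 3549 − 3634 = −85 kJ
ΔH_A − ΔH_B = −2195 kJ, so reaction A has the more negative ΔH; |ΔH_A − ΔH_B| = 2195 kJ.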